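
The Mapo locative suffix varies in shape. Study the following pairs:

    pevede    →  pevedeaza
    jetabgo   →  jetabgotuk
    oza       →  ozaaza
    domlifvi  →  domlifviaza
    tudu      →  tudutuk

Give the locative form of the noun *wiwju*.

The pattern is rounding harmony: -tuk when the last vowel of the stem is a rounded vowel (*jetabgo*, *tudu*); -aza when the last vowel of the stem is an unrounded vowel (*pevede*, *oza*, *domlifvi*).
*wiwju*: last vowel = /u/, a rounded vowel → -tuk → *wiwjutuk*.

wiwjutuk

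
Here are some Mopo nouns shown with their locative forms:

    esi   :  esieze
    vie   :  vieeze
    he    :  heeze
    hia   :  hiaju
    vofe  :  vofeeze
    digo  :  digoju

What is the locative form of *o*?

oju

Looking at the last vowel of each stem: -eze when the last vowel of the stem is a front vowel (*esi*, *vie*, *he*, *vofe*); -ju when the last vowel of the stem is a back vowel (*hia*, *digo*).
The last vowel of *o* is /o/, which is a back vowel, so the suffix is -ju, giving *oju*.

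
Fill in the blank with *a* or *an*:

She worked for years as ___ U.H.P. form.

a

The indefinite article is chosen by the initial *sound* of the following word, not its spelling.
The initialism *U.H.P.* is read letter by letter; the first letter, U, is pronounced /juː/, which begins with a consonant sound.
So the article is *a*: She worked for years as a U.H.P. form.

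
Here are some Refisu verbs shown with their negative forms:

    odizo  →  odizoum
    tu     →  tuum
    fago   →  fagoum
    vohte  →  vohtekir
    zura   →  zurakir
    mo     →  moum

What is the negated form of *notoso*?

The suffix is conditioned by the last vowel: -um when the last vowel of the stem is a rounded vowel (*odizo*, *tu*, *fago*, *mo*); -kir when the last vowel of the stem is an unrounded vowel (*vohte*, *zura*).
*notoso*: last vowel = /o/, a rounded vowel → -um → *notosoum*.

notosoum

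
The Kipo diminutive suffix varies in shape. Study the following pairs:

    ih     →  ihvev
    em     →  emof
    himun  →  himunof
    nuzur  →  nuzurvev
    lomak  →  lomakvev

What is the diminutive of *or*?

The suffix is conditioned by the final consonant: -of when the stem ends in a nasal (*em*, *himun*); -vev when the stem ends in a non-nasal consonant (*ih*, *nuzur*, *lomak*).
*or*: final consonant = /r/, non-nasal → -vev → *orvev*.

orvev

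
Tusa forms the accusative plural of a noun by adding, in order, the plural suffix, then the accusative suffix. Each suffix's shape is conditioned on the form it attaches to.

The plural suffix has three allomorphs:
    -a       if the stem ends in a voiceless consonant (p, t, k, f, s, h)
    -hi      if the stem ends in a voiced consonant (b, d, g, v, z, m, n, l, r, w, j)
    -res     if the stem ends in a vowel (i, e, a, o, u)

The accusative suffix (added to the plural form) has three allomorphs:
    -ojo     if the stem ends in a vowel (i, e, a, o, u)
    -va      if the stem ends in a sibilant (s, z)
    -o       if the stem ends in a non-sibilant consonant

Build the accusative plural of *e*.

eresva

The final sound of *e* is /e/, which is a vowel, so the plural suffix is -res, giving *eres*.
The plural form *eres* — final sound /s/ (a sibilant) → -va → *eresva*.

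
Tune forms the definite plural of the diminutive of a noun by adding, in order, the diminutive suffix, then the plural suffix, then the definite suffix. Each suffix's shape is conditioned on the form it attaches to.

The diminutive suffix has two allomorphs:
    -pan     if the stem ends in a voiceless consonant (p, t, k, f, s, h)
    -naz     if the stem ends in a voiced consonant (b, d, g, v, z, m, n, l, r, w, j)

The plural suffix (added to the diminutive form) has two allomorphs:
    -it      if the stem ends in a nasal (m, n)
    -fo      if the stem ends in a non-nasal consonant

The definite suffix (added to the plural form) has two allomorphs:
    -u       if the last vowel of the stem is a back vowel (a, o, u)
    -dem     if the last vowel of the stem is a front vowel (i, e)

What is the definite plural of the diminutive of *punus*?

punuspanitdem

The final consonant of *punus* is /s/, which is voiceless, so the diminutive suffix is -pan, giving *punuspan*.
The diminutive form *punuspan* — final consonant /n/ (a nasal) → -it → *punuspanit*.
The last vowel of the plural form *punuspanit* is /i/, which is a front vowel, so the definite suffix is -dem, giving *punuspanitdem*.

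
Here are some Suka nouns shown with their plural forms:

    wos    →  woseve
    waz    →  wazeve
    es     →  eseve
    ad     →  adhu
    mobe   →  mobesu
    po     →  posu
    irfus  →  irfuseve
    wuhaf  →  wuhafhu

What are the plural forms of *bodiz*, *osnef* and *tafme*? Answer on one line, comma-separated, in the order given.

bodizeve, osnefhu, tafmesu

The suffix is conditioned by the final sound: -eve when the stem ends in a sibilant (*wos*, *waz*, *es*, *irfus*); -hu when the stem ends in a non-sibilant consonant (*ad*, *wuhaf*); -su when the stem ends in a vowel (*mobe*, *po*).
The final sound of *bodiz* is /z/, which is a sibilant, so the suffix is -eve, giving *bodizeve*.
The final sound of *osnef* is /f/, which is a non-sibilant consonant, so the suffix is -hu, giving *osnefhu*.
*tafme*: final sound = /e/, a vowel → -su → *tafmesu*.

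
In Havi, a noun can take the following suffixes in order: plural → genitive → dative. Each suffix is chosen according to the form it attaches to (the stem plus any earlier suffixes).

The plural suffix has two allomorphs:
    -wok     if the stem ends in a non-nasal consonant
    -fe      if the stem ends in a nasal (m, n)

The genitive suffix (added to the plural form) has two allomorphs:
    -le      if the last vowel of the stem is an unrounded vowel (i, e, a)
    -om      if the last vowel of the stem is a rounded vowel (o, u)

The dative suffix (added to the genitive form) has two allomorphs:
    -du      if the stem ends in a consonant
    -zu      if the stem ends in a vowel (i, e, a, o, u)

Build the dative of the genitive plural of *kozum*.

Since the final consonant of *kozum* is /m/ (a nasal), it takes -fe, giving *kozumfe*.
The plural form *kozumfe* — last vowel /e/ (an unrounded vowel) → -le → *kozumfele*.
The genitive form *kozumfele*: final sound = /e/, a vowel → -zu → *kozumfelezu*.

kozumfelezu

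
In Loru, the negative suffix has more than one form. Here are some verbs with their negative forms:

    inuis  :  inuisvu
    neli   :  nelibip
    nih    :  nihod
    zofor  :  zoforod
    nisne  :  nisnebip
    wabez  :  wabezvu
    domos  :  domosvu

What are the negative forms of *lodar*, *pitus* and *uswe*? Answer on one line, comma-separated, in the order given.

The pattern is sibilance of the final sound: -vu when the stem ends in a sibilant (*inuis*, *wabez*, *domos*); -od when the stem ends in a non-sibilant consonant (*nih*, *zofor*); -bip when the stem ends in a vowel (*neli*, *nisne*).
The final sound of *lodar* is /r/, which is a non-sibilant consonant, so the suffix is -od, giving *lodarod*.
*pitus* — final sound /s/ (a sibilant) → -vu → *pitusvu*.
*uswe* — final sound /e/ (a vowel) → -bip → *uswebip*.

lodarod, pitusvu, uswebip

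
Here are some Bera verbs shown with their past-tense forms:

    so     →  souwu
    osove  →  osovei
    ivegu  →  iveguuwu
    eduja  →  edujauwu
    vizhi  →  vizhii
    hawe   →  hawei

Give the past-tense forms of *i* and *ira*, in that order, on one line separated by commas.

The suffix is conditioned by the last vowel: -i when the last vowel of the stem is a front vowel (*osove*, *vizhi*, *hawe*); -uwu when the last vowel of the stem is a back vowel (*so*, *ivegu*, *eduja*).
*i*: last vowel = /i/, a front vowel → -i → *ii*.
*ira* — last vowel /a/ (a back vowel) → -uwu → *irauwu*.

ii, irauwu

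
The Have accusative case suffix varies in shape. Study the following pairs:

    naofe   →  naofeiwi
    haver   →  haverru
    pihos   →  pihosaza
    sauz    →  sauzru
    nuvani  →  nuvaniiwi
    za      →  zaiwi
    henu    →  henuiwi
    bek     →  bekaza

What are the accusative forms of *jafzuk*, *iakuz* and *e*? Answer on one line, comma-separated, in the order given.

jafzukaza, iakuzru, eiwi

The alternation tracks the final sound of the stem — -aza when the stem ends in a voiceless consonant (*pihos*, *bek*); -ru when the stem ends in a voiced consonant (*haver*, *sauz*); -iwi when the stem ends in a vowel (*naofe*, *nuvani*, *za*, *henu*).
The final sound of *jafzuk* is /k/, which is a voiceless consonant, so the suffix is -aza, giving *jafzukaza*.
*iakuz* — final sound /z/ (a voiced consonant) → -ru → *iakuzru*.
*e* — final sound /e/ (a vowel) → -iwi → *eiwi*.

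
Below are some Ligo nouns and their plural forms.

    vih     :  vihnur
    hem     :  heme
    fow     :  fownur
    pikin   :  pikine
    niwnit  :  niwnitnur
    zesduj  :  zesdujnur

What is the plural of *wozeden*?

wozedene

The alternation tracks the final consonant of the stem — -e when the stem ends in a nasal (*hem*, *pikin*); -nur when the stem ends in a non-nasal consonant (*vih*, *fow*, *niwnit*, *zesduj*).
*wozeden*: final consonant = /n/, a nasal → -e → *wozedene*.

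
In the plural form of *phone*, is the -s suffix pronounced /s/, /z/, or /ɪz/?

The stem *phone* ends in a voiced non-sibilant sound.
The plural suffix surfaces as /ɪz/ after sibilants, /s/ after other voiceless consonants, and /z/ after other voiced sounds.
So the plural -s on *phone* is pronounced /z/.

/z/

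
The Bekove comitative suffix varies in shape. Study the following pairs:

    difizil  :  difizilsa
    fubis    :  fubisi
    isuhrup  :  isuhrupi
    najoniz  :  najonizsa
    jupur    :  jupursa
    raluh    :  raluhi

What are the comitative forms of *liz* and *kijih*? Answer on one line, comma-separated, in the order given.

lizsa, kijihi

Looking at the final consonant of each stem: -i when the stem ends in a voiceless consonant (*fubis*, *isuhrup*, *raluh*); -sa when the stem ends in a voiced consonant (*difizil*, *najoniz*, *jupur*).
The final consonant of *liz* is /z/, which is voiced, so the suffix is -sa, giving *lizsa*.
Since the final consonant of *kijih* is /h/ (voiceless), it takes -i, giving *kijihi*.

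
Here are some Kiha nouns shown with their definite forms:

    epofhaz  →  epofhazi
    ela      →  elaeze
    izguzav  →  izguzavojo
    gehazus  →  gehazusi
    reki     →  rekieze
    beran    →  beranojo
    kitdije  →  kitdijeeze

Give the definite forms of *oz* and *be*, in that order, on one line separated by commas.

Looking at the final sound of each stem: -i when the stem ends in a sibilant (*epofhaz*, *gehazus*); -ojo when the stem ends in a non-sibilant consonant (*izguzav*, *beran*); -eze when the stem ends in a vowel (*ela*, *reki*, *kitdije*).
The final sound of *oz* is /z/, which is a sibilant, so the suffix is -i, giving *ozi*.
*be* — final sound /e/ (a vowel) → -eze → *beeze*.

ozi, beeze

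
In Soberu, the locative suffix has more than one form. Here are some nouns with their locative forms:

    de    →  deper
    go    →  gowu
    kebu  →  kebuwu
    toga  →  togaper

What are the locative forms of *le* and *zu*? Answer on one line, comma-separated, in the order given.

leper, zuwu

The alternation tracks the last vowel of the stem — -wu when the last vowel of the stem is a rounded vowel (*go*, *kebu*); -per when the last vowel of the stem is an unrounded vowel (*de*, *toga*).
The last vowel of *le* is /e/, which is an unrounded vowel, so the suffix is -per, giving *leper*.
*zu*: last vowel = /u/, a rounded vowel → -wu → *zuwu*.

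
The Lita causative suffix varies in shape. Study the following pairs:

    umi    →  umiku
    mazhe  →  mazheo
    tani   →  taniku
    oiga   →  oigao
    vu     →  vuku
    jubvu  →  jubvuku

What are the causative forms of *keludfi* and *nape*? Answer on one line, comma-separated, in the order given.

The alternation tracks the last vowel of the stem — -ku when the last vowel of the stem is a high vowel (*umi*, *tani*, *vu*, *jubvu*); -o when the last vowel of the stem is a non-high vowel (*mazhe*, *oiga*).
*keludfi* — last vowel /i/ (a high vowel) → -ku → *keludfiku*.
Since the last vowel of *nape* is /e/ (a non-high vowel), it takes -o, giving *napeo*.

keludfiku, napeo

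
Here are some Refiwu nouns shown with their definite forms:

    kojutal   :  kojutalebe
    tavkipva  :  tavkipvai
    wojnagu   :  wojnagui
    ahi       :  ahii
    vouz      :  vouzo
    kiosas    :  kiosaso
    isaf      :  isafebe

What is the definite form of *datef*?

datefebe

Looking at the final sound of each stem: -o when the stem ends in a sibilant (*vouz*, *kiosas*); -ebe when the stem ends in a non-sibilant consonant (*kojutal*, *isaf*); -i when the stem ends in a vowel (*tavkipva*, *wojnagu*, *ahi*).
*datef*: final sound = /f/, a non-sibilant consonant → -ebe → *datefebe*.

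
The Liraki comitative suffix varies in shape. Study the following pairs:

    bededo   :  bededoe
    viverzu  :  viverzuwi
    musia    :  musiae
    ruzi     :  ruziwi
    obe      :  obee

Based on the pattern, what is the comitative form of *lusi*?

lusiwi

Looking at the last vowel of each stem: -wi when the last vowel of the stem is a high vowel (*viverzu*, *ruzi*); -e when the last vowel of the stem is a non-high vowel (*bededo*, *musia*, *obe*).
Since the last vowel of *lusi* is /i/ (a high vowel), it takes -wi, giving *lusiwi*.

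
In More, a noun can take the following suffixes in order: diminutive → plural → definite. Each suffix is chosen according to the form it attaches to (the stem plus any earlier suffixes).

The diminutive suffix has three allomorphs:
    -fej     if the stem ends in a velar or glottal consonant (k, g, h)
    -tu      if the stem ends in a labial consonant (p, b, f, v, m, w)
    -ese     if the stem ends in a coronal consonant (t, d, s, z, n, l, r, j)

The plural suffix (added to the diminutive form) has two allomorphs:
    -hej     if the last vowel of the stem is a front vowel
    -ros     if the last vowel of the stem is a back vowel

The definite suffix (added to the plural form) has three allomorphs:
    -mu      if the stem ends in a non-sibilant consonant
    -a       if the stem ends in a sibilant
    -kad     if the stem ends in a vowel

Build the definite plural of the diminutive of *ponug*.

ponugfejhejmu

*ponug*: final consonant = /g/, velar/glottal → -fej → *ponugfej*.
The last vowel of the diminutive form *ponugfej* is /e/, which is a front vowel, so the plural suffix is -hej, giving *ponugfejhej*.
Since the final sound of the plural form *ponugfejhej* is /j/ (a non-sibilant consonant), it takes -mu, giving *ponugfejhejmu*.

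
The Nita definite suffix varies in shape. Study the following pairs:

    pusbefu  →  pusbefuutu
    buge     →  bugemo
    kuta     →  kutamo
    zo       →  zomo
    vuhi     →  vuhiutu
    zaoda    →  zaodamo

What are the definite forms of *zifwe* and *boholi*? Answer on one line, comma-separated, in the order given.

zifwemo, boholiutu

The alternation tracks the last vowel of the stem — -utu when the last vowel of the stem is a high vowel (*pusbefu*, *vuhi*); -mo when the last vowel of the stem is a non-high vowel (*buge*, *kuta*, *zo*, *zaoda*).
Since the last vowel of *zifwe* is /e/ (a non-high vowel), it takes -mo, giving *zifwemo*.
*boholi*: last vowel = /i/, a high vowel → -utu → *boholiutu*.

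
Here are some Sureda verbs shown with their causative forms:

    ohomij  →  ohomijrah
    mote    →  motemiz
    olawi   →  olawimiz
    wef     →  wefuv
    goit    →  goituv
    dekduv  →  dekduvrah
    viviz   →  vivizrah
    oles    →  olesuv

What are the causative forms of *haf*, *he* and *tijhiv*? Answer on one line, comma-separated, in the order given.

The suffix is conditioned by the final sound: -uv when the stem ends in a voiceless consonant (*wef*, *goit*, *oles*); -rah when the stem ends in a voiced consonant (*ohomij*, *dekduv*, *viviz*); -miz when the stem ends in a vowel (*mote*, *olawi*).
Since the final sound of *haf* is /f/ (a voiceless consonant), it takes -uv, giving *hafuv*.
The final sound of *he* is /e/, which is a vowel, so the suffix is -miz, giving *hemiz*.
*tijhiv* — final sound /v/ (a voiced consonant) → -rah → *tijhivrah*.

hafuv, hemiz, tijhivrah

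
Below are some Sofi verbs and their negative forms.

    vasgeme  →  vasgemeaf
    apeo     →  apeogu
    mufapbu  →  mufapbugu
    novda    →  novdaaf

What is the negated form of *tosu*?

The suffix is conditioned by the last vowel: -gu when the last vowel of the stem is a rounded vowel (*apeo*, *mufapbu*); -af when the last vowel of the stem is an unrounded vowel (*vasgeme*, *novda*).
*tosu*: last vowel = /u/, a rounded vowel → -gu → *tosugu*.

tosugu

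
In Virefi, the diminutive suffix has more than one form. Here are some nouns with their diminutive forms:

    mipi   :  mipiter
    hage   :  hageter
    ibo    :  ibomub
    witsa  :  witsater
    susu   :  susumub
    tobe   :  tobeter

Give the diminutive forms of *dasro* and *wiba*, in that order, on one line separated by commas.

dasromub, wibater

The alternation tracks the last vowel of the stem — -mub when the last vowel of the stem is a rounded vowel (*ibo*, *susu*); -ter when the last vowel of the stem is an unrounded vowel (*mipi*, *hage*, *witsa*, *tobe*).
*dasro*: last vowel = /o/, a rounded vowel → -mub → *dasromub*.
*wiba*: last vowel = /a/, an unrounded vowel → -ter → *wibater*.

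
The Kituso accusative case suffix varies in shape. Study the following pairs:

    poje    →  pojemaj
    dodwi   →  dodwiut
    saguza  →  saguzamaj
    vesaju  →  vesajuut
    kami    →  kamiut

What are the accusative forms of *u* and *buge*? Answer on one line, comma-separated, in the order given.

uut, bugemaj

The suffix is conditioned by the last vowel: -ut when the last vowel of the stem is a high vowel (*dodwi*, *vesaju*, *kami*); -maj when the last vowel of the stem is a non-high vowel (*poje*, *saguza*).
Since the last vowel of *u* is /u/ (a high vowel), it takes -ut, giving *uut*.
The last vowel of *buge* is /e/, which is a non-high vowel, so the suffix is -maj, giving *bugemaj*.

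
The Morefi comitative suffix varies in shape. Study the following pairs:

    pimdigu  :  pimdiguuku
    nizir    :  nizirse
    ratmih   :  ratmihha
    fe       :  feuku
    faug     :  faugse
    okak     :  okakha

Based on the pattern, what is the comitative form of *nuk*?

Looking at the final sound of each stem: -ha when the stem ends in a voiceless consonant (*ratmih*, *okak*); -se when the stem ends in a voiced consonant (*nizir*, *faug*); -uku when the stem ends in a vowel (*pimdigu*, *fe*).
*nuk*: final sound = /k/, a voiceless consonant → -ha → *nukha*.

nukha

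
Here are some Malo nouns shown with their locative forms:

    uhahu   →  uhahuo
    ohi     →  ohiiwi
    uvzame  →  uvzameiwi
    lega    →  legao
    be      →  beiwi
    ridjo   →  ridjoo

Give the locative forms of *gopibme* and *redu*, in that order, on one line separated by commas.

gopibmeiwi, reduo

The suffix is conditioned by the last vowel: -iwi when the last vowel of the stem is a front vowel (*ohi*, *uvzame*, *be*); -o when the last vowel of the stem is a back vowel (*uhahu*, *lega*, *ridjo*).
*gopibme*: last vowel = /e/, a front vowel → -iwi → *gopibmeiwi*.
The last vowel of *redu* is /u/, which is a back vowel, so the suffix is -o, giving *reduo*.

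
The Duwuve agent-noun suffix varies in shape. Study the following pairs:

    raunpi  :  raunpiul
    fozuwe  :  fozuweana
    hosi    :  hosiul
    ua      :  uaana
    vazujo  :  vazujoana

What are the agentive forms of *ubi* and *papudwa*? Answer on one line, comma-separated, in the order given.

ubiul, papudwaana

The pattern is height harmony: -ul when the last vowel of the stem is a high vowel (*raunpi*, *hosi*); -ana when the last vowel of the stem is a non-high vowel (*fozuwe*, *ua*, *vazujo*).
*ubi*: last vowel = /i/, a high vowel → -ul → *ubiul*.
Since the last vowel of *papudwa* is /a/ (a non-high vowel), it takes -ana, giving *papudwaana*.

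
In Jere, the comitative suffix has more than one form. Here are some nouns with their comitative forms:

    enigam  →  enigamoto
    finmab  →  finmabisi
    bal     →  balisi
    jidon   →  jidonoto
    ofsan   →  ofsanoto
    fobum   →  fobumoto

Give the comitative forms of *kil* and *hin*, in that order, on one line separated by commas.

The alternation tracks the final consonant of the stem — -oto when the stem ends in a nasal (*enigam*, *jidon*, *ofsan*, *fobum*); -isi when the stem ends in a non-nasal consonant (*finmab*, *bal*).
Since the final consonant of *kil* is /l/ (non-nasal), it takes -isi, giving *kilisi*.
The final consonant of *hin* is /n/, which is a nasal, so the suffix is -oto, giving *hinoto*.

kilisi, hinoto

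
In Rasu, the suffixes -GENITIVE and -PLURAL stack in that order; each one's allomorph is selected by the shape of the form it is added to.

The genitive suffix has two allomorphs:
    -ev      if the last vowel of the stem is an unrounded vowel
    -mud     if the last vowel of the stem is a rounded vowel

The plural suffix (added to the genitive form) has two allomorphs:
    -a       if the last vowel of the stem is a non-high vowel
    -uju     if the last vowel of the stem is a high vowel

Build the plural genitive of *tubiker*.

tubikereva

Since the last vowel of *tubiker* is /e/ (an unrounded vowel), it takes -ev, giving *tubikerev*.
The genitive form *tubikerev*: last vowel = /e/, a non-high vowel → -a → *tubikereva*.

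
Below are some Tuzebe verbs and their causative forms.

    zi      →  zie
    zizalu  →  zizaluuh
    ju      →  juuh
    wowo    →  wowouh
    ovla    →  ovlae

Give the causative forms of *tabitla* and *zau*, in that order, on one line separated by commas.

Looking at the last vowel of each stem: -uh when the last vowel of the stem is a rounded vowel (*zizalu*, *ju*, *wowo*); -e when the last vowel of the stem is an unrounded vowel (*zi*, *ovla*).
*tabitla*: last vowel = /a/, an unrounded vowel → -e → *tabitlae*.
*zau* — last vowel /u/ (a rounded vowel) → -uh → *zauuh*.

tabitlae, zauuh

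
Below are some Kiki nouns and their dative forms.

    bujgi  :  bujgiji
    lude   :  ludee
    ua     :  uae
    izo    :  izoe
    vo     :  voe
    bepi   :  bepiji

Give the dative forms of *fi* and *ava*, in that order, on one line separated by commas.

The alternation tracks the last vowel of the stem — -ji when the last vowel of the stem is a high vowel (*bujgi*, *bepi*); -e when the last vowel of the stem is a non-high vowel (*lude*, *ua*, *izo*, *vo*).
The last vowel of *fi* is /i/, which is a high vowel, so the suffix is -ji, giving *fiji*.
*ava* — last vowel /a/ (a non-high vowel) → -e → *avae*.

fiji, avae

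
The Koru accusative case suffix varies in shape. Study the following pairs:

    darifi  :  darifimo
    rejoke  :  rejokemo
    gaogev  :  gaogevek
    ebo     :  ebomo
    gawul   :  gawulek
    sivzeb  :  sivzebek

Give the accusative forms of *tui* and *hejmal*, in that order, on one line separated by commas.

The pattern is consonant vs. vowel: -ek when the stem ends in a consonant (*gaogev*, *gawul*, *sivzeb*); -mo when the stem ends in a vowel (*darifi*, *rejoke*, *ebo*).
Since the final sound of *tui* is /i/ (a vowel), it takes -mo, giving *tuimo*.
*hejmal* — final sound /l/ (a consonant) → -ek → *hejmalek*.

tuimo, hejmalek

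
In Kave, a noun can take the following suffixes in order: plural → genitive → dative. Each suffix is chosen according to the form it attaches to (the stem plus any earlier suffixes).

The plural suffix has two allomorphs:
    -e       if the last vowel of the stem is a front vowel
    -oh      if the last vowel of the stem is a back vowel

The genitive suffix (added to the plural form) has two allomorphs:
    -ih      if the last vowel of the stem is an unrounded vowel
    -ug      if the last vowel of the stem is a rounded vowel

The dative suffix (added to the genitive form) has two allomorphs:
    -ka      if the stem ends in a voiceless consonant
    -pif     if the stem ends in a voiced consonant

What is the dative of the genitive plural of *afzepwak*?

afzepwakohugpif

*afzepwak* — last vowel /a/ (a back vowel) → -oh → *afzepwakoh*.
The plural form *afzepwakoh* — last vowel /o/ (a rounded vowel) → -ug → *afzepwakohug*.
The genitive form *afzepwakohug*: final consonant = /g/, voiced → -pif → *afzepwakohugpif*.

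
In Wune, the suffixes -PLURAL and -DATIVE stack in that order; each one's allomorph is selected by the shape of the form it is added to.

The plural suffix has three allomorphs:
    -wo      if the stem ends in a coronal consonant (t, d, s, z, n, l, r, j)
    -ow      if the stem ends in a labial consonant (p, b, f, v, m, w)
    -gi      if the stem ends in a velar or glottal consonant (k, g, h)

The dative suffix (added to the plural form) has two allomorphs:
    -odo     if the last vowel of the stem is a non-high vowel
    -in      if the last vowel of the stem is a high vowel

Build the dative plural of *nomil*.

*nomil*: final consonant = /l/, coronal → -wo → *nomilwo*.
Since the last vowel of the plural form *nomilwo* is /o/ (a non-high vowel), it takes -odo, giving *nomilwoodo*.

nomilwoodo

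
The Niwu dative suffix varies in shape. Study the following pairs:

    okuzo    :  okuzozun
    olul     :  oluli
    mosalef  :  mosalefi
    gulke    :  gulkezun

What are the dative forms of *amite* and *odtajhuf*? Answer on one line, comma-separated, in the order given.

The suffix is conditioned by the final sound: -i when the stem ends in a consonant (*olul*, *mosalef*); -zun when the stem ends in a vowel (*okuzo*, *gulke*).
*amite*: final sound = /e/, a vowel → -zun → *amitezun*.
*odtajhuf*: final sound = /f/, a consonant → -i → *odtajhufi*.

amitezun, odtajhufi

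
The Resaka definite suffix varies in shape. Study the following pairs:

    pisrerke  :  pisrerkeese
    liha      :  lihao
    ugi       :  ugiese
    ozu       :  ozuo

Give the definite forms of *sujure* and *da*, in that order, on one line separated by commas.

sujureese, dao

The suffix is conditioned by the last vowel: -ese when the last vowel of the stem is a front vowel (*pisrerke*, *ugi*); -o when the last vowel of the stem is a back vowel (*liha*, *ozu*).
Since the last vowel of *sujure* is /e/ (a front vowel), it takes -ese, giving *sujureese*.
*da* — last vowel /a/ (a back vowel) → -o → *dao*.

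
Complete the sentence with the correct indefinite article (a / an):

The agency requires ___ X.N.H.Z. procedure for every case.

The indefinite article is chosen by the initial *sound* of the following word, not its spelling.
The initialism *X.N.H.Z.* is read letter by letter; the first letter, X, is pronounced /ɛks/, which begins with a vowel sound.
So the article is *an*: The agency requires an X.N.H.Z. procedure for every case.

an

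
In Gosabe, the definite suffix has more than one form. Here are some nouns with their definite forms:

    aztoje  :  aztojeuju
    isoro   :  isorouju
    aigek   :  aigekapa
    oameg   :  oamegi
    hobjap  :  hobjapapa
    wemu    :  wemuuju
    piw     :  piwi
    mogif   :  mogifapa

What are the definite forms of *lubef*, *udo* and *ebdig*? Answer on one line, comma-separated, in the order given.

lubefapa, udouju, ebdigi

The pattern is voicing of the final sound: -apa when the stem ends in a voiceless consonant (*aigek*, *hobjap*, *mogif*); -i when the stem ends in a voiced consonant (*oameg*, *piw*); -uju when the stem ends in a vowel (*aztoje*, *isoro*, *wemu*).
*lubef* — final sound /f/ (a voiceless consonant) → -apa → *lubefapa*.
Since the final sound of *udo* is /o/ (a vowel), it takes -uju, giving *udouju*.
*ebdig*: final sound = /g/, a voiced consonant → -i → *ebdigi*.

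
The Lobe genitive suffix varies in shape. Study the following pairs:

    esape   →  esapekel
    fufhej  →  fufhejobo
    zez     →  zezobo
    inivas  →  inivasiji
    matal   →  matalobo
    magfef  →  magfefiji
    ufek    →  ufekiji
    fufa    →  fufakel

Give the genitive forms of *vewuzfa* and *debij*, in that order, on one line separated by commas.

vewuzfakel, debijobo

The alternation tracks the final sound of the stem — -iji when the stem ends in a voiceless consonant (*inivas*, *magfef*, *ufek*); -obo when the stem ends in a voiced consonant (*fufhej*, *zez*, *matal*); -kel when the stem ends in a vowel (*esape*, *fufa*).
Since the final sound of *vewuzfa* is /a/ (a vowel), it takes -kel, giving *vewuzfakel*.
*debij*: final sound = /j/, a voiced consonant → -obo → *debijobo*.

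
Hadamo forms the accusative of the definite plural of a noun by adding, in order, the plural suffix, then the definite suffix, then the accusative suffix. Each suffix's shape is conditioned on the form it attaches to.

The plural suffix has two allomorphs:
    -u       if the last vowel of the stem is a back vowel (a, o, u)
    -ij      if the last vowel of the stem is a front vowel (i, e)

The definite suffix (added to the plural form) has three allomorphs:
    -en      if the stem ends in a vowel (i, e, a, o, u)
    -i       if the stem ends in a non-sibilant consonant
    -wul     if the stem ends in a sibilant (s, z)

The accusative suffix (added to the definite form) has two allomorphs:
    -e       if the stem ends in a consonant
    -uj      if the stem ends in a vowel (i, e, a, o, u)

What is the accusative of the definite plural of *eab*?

eabuene

Since the last vowel of *eab* is /a/ (a back vowel), it takes -u, giving *eabu*.
The final sound of the plural form *eabu* is /u/, which is a vowel, so the definite suffix is -en, giving *eabuen*.
Since the final sound of the definite form *eabuen* is /n/ (a consonant), it takes -e, giving *eabuene*.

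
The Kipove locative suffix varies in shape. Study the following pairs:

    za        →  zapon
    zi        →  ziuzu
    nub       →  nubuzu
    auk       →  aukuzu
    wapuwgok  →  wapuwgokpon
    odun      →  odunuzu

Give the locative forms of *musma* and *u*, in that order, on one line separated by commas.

musmapon, uuzu

The alternation tracks the last vowel of the stem — -uzu when the last vowel of the stem is a high vowel (*zi*, *nub*, *auk*, *odun*); -pon when the last vowel of the stem is a non-high vowel (*za*, *wapuwgok*).
*musma*: last vowel = /a/, a non-high vowel → -pon → *musmapon*.
The last vowel of *u* is /u/, which is a high vowel, so the suffix is -uzu, giving *uuzu*.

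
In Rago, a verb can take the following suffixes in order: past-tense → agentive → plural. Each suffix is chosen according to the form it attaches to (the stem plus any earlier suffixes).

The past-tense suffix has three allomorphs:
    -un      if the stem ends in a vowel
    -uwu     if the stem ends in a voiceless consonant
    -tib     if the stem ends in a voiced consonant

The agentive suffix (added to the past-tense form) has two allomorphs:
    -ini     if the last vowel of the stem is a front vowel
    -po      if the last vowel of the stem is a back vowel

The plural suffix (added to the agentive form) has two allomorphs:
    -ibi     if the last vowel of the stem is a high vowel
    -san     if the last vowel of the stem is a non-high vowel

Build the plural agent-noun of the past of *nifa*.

nifaunposan

Since the final sound of *nifa* is /a/ (a vowel), it takes -un, giving *nifaun*.
The last vowel of the past-tense form *nifaun* is /u/, which is a back vowel, so the agentive suffix is -po, giving *nifaunpo*.
The agentive form *nifaunpo*: last vowel = /o/, a non-high vowel → -san → *nifaunposan*.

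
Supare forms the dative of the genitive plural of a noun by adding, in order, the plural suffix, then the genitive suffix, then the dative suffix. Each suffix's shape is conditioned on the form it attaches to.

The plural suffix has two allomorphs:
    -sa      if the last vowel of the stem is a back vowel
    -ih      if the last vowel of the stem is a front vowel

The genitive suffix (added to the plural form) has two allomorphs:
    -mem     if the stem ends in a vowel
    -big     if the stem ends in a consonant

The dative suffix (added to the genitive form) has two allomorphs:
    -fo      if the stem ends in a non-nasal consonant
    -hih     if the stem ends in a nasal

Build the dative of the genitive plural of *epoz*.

epozsamemhih

Since the last vowel of *epoz* is /o/ (a back vowel), it takes -sa, giving *epozsa*.
Since the final sound of the plural form *epozsa* is /a/ (a vowel), it takes -mem, giving *epozsamem*.
The final consonant of the genitive form *epozsamem* is /m/, which is a nasal, so the dative suffix is -hih, giving *epozsamemhih*.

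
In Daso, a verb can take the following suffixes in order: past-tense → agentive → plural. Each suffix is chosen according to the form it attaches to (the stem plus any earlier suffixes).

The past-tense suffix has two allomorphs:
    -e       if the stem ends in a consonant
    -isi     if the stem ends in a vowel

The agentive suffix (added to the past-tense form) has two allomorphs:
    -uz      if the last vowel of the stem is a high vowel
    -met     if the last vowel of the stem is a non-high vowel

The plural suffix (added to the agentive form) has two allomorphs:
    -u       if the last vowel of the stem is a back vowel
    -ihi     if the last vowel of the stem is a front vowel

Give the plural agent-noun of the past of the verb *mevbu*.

*mevbu*: final sound = /u/, a vowel → -isi → *mevbuisi*.
The past-tense form *mevbuisi*: last vowel = /i/, a high vowel → -uz → *mevbuisiuz*.
The last vowel of the agentive form *mevbuisiuz* is /u/, which is a back vowel, so the plural suffix is -u, giving *mevbuisiuzu*.

mevbuisiuzu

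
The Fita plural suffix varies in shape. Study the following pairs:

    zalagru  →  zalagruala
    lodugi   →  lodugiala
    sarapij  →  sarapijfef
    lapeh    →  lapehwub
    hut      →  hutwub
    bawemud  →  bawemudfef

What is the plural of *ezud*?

ezudfef

The alternation tracks the final sound of the stem — -wub when the stem ends in a voiceless consonant (*lapeh*, *hut*); -fef when the stem ends in a voiced consonant (*sarapij*, *bawemud*); -ala when the stem ends in a vowel (*zalagru*, *lodugi*).
The final sound of *ezud* is /d/, which is a voiced consonant, so the suffix is -fef, giving *ezudfef*.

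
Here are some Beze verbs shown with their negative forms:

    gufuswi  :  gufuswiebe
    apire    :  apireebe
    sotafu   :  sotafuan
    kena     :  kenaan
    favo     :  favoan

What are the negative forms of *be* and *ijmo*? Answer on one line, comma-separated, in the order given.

The suffix is conditioned by the last vowel: -ebe when the last vowel of the stem is a front vowel (*gufuswi*, *apire*); -an when the last vowel of the stem is a back vowel (*sotafu*, *kena*, *favo*).
The last vowel of *be* is /e/, which is a front vowel, so the suffix is -ebe, giving *beebe*.
*ijmo* — last vowel /o/ (a back vowel) → -an → *ijmoan*.

beebe, ijmoan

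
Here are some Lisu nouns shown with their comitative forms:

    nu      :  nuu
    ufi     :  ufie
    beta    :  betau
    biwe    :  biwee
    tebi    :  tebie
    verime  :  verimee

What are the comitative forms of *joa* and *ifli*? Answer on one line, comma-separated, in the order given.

joau, iflie

Looking at the last vowel of each stem: -e when the last vowel of the stem is a front vowel (*ufi*, *biwe*, *tebi*, *verime*); -u when the last vowel of the stem is a back vowel (*nu*, *beta*).
*joa* — last vowel /a/ (a back vowel) → -u → *joau*.
Since the last vowel of *ifli* is /i/ (a front vowel), it takes -e, giving *iflie*.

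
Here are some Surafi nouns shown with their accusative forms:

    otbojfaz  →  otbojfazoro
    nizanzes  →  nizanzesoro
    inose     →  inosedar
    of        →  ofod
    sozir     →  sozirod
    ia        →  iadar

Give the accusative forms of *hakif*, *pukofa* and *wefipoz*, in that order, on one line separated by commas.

Looking at the final sound of each stem: -oro when the stem ends in a sibilant (*otbojfaz*, *nizanzes*); -od when the stem ends in a non-sibilant consonant (*of*, *sozir*); -dar when the stem ends in a vowel (*inose*, *ia*).
*hakif* — final sound /f/ (a non-sibilant consonant) → -od → *hakifod*.
Since the final sound of *pukofa* is /a/ (a vowel), it takes -dar, giving *pukofadar*.
The final sound of *wefipoz* is /z/, which is a sibilant, so the suffix is -oro, giving *wefipozoro*.

hakifod, pukofadar, wefipozoro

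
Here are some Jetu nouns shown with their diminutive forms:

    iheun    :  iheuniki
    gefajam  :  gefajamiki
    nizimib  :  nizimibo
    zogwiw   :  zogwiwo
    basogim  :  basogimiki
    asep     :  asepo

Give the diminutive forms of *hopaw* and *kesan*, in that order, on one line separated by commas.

hopawo, kesaniki

The alternation tracks the final consonant of the stem — -iki when the stem ends in a nasal (*iheun*, *gefajam*, *basogim*); -o when the stem ends in a non-nasal consonant (*nizimib*, *zogwiw*, *asep*).
*hopaw*: final consonant = /w/, non-nasal → -o → *hopawo*.
Since the final consonant of *kesan* is /n/ (a nasal), it takes -iki, giving *kesaniki*.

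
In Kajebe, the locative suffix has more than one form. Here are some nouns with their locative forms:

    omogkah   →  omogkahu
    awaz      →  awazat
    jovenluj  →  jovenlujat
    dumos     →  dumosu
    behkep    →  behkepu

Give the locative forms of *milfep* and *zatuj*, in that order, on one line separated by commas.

milfepu, zatujat

The suffix is conditioned by the final consonant: -u when the stem ends in a voiceless consonant (*omogkah*, *dumos*, *behkep*); -at when the stem ends in a voiced consonant (*awaz*, *jovenluj*).
*milfep* — final consonant /p/ (voiceless) → -u → *milfepu*.
Since the final consonant of *zatuj* is /j/ (voiced), it takes -at, giving *zatujat*.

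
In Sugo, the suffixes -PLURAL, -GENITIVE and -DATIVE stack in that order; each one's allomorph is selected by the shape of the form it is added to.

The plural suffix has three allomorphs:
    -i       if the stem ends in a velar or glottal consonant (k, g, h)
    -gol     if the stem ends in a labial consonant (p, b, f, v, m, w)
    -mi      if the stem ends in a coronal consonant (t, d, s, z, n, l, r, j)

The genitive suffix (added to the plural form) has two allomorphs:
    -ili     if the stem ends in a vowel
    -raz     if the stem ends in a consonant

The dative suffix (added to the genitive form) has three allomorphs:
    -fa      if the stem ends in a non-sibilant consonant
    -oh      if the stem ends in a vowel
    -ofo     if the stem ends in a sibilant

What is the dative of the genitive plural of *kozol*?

kozolmiilioh

Since the final consonant of *kozol* is /l/ (coronal), it takes -mi, giving *kozolmi*.
The final sound of the plural form *kozolmi* is /i/, which is a vowel, so the genitive suffix is -ili, giving *kozolmiili*.
The final sound of the genitive form *kozolmiili* is /i/, which is a vowel, so the dative suffix is -oh, giving *kozolmiilioh*.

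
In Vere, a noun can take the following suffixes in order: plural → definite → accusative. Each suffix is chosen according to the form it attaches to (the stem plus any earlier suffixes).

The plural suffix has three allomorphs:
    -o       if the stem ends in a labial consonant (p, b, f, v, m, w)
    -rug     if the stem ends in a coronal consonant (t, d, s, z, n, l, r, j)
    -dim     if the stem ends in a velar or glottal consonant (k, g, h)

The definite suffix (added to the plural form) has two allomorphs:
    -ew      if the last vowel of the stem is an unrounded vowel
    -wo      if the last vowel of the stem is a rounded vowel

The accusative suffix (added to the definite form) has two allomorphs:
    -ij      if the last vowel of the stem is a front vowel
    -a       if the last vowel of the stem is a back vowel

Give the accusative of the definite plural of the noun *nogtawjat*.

nogtawjatrugwoa

*nogtawjat* — final consonant /t/ (coronal) → -rug → *nogtawjatrug*.
The last vowel of the plural form *nogtawjatrug* is /u/, which is a rounded vowel, so the definite suffix is -wo, giving *nogtawjatrugwo*.
The definite form *nogtawjatrugwo* — last vowel /o/ (a back vowel) → -a → *nogtawjatrugwoa*.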